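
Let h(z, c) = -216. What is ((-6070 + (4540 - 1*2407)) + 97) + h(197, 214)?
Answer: -4056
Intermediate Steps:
((-6070 + (4540 - 1*2407)) + 97) + h(197, 214) = ((-6070 + (4540 - 1*2407)) + 97) - 216 = ((-6070 + (4540 - 2407)) + 97) - 216 = ((-6070 + 2133) + 97) - 216 = (-3937 + 97) - 216 = -3840 - 216 = -4056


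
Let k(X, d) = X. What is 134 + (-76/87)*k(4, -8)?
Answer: 11354/87 ≈ 130.51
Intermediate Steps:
134 + (-76/87)*k(4, -8) = 134 - 76/87*4 = 134 - 304/87 = 11354/87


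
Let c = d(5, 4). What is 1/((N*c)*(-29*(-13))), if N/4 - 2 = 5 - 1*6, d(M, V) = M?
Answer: 1/7540 ≈ 0.00013263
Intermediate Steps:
c = 5
N = 4 (N = 8 + 4*(5 - 1*6) = 8 + 4*(5 - 6) = 8 + 4*(-1) = 8 - 4 = 4)
1/((N*c)*(-29*(-13))) = 1/((4*5)*(-29*(-13))) = 1/(20*377) = 1/7540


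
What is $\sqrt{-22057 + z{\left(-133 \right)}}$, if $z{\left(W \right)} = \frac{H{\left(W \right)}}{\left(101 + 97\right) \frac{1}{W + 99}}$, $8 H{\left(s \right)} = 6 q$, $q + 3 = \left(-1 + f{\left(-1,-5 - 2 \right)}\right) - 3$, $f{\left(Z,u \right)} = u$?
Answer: $\frac{7 i \sqrt{1960662}}{66} \approx 148.51 i$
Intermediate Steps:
$q = -14$ ($q = -3 - 11 = -14$)
$H{\left(s \right)} = - \frac{21}{2}$ ($H{\left(s \right)} = \frac{6 \left(-14\right)}{8} = \frac{1}{8} \left(-84\right) = - \frac{21}{2}$)
$z{\left(W \right)} = - \frac{21}{4} - \frac{7 W}{132}$ ($z{\left(W \right)} = - \frac{21}{2 \frac{101 + 97}{W + 99}} = - \frac{21}{2 \frac{198}{99 + W}} = - \frac{21 \left(\frac{1}{2} + \frac{W}{198}\right)}{2} = - \frac{21}{4} - \frac{7 W}{132}$)
$\sqrt{-22057 + z{\left(-133 \right)}} = \sqrt{-22057 - - \frac{119}{66}} = \sqrt{-22057 + \left(- \frac{21}{4} + \frac{931}{132}\right)} = \sqrt{-22057 + \frac{119}{66}} = \sqrt{- \frac{1455643}{66}} = \frac{7 i \sqrt{1960662}}{66}$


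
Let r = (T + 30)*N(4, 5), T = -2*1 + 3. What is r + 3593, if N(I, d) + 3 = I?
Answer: 3624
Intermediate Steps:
N(I, d) = -3 + I
T = 1 (T = -2 + 3 = 1)
r = 31 (r = (1 + 30)*(-3 + 4) = 31*1 = 31)
r + 3593 = 31 + 3593 = 3624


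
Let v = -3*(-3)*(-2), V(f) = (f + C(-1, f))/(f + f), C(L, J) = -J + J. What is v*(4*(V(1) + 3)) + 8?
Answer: -244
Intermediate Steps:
C(L, J) = 0
V(f) = ½ (V(f) = (f + 0)/(f + f) = f/((2*f)) = f*(1/(2*f)) = ½)
v = -18 (v = 9*(-2) = -18)
v*(4*(V(1) + 3)) + 8 = -72*(½ + 3) + 8 = -72*7/2 + 8 = -18*14 + 8 = -252 + 8 = -244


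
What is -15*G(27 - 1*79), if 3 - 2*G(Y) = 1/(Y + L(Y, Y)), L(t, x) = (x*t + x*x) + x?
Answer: -79555/3536 ≈ -22.499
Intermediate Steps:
L(t, x) = x + x² + t*x (L(t, x) = (t*x + x²) + x = (x² + t*x) + x = x + x² + t*x)
G(Y) = 3/2 - 1/(2*(Y + Y*(1 + 2*Y))) (G(Y) = 3/2 - 1/(2*(Y + Y*(1 + Y + Y))) = 3/2 - 1/(2*(Y + Y*(1 + 2*Y))))
-15*G(27 - 1*79) = -15*(-1 + 6*(27 - 1*79) + 6*(27 - 1*79)²)/(4*(27 - 1*79)*(1 + (27 - 1*79))) = -15*(-1 + 6*(27 - 79) + 6*(27 - 79)²)/(4*(27 - 79)*(1 + (27 - 79))) = -15*(-1 + 6*(-52) + 6*(-52)²)/(4*(-52)*(1 - 52)) = -15*(-1)*(-1 - 312 + 6*2704)/(4*52*(-51)) = -15*(-1)*(-1)*(-1 - 312 + 16224)/(4*52*51) = -15*(-1)*(-1)*15911/(4*52*51) = -15*15911/10608 = -79555/3536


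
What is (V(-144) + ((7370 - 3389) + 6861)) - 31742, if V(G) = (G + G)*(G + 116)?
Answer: -12836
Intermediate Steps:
V(G) = 2*G*(116 + G) (V(G) = (2*G)*(116 + G) = 2*G*(116 + G))
(V(-144) + ((7370 - 3389) + 6861)) - 31742 = (2*(-144)*(116 - 144) + ((7370 - 3389) + 6861)) - 31742 = (2*(-144)*(-28) + (3981 + 6861)) - 31742 = (8064 + 10842) - 31742 = 18906 - 31742 = -12836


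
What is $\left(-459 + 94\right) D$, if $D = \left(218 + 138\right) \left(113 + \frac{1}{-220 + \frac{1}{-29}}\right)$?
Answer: $- \frac{93689858560}{6381} \approx -1.4683 \cdot 10^{7}$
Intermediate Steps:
$D = \frac{256684544}{6381}$ ($D = 356 \left(113 + \frac{1}{-220 - \frac{1}{29}}\right) = 356 \left(113 + \frac{1}{- \frac{6381}{29}}\right) = 356 \left(113 - \frac{29}{6381}\right) = 356 \cdot \frac{721024}{6381} = \frac{256684544}{6381} \approx 40226.0$)
$\left(-459 + 94\right) D = \left(-459 + 94\right) \frac{256684544}{6381} = \left(-365\right) \frac{256684544}{6381} = - \frac{93689858560}{6381}$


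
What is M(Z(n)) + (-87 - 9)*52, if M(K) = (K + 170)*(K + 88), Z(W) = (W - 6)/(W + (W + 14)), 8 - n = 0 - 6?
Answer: 4417576/441 ≈ 10017.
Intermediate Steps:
n = 14 (n = 8 - (0 - 6) = 8 - 1*(-6) = 8 + 6 = 14)
Z(W) = (-6 + W)/(14 + 2*W) (Z(W) = (-6 + W)/(W + (14 + W)) = (-6 + W)/(14 + 2*W))
M(K) = (88 + K)*(170 + K) (M(K) = (170 + K)*(88 + K) = (88 + K)*(170 + K))
M(Z(n)) + (-87 - 9)*52 = (14960 + ((-6 + 14)/(2*(7 + 14)))**2 + 258*((-6 + 14)/(2*(7 + 14)))) + (-87 - 9)*52 = (14960 + ((1/2)*8/21)**2 + 258*((1/2)*8/21)) - 96*52 = (14960 + ((1/2)*(1/21)*8)**2 + 258*((1/2)*(1/21)*8)) - 4992 = (14960 + (4/21)**2 + 258*(4/21)) - 4992 = (14960 + 16/441 + 344/7) - 4992 = 6619048/441 - 4992 = 4417576/441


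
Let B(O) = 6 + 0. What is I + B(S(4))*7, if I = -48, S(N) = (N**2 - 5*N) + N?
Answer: -6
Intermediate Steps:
S(N) = N**2 - 4*N
B(O) = 6
I + B(S(4))*7 = -48 + 6*7 = -48 + 42 = -6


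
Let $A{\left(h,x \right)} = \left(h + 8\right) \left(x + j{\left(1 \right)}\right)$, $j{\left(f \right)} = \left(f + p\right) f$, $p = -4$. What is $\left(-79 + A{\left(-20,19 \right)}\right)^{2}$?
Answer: $73441$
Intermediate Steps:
$j{\left(f \right)} = f \left(-4 + f\right)$ ($j{\left(f \right)} = \left(f - 4\right) f = \left(-4 + f\right) f = f \left(-4 + f\right)$)
$A{\left(h,x \right)} = \left(-3 + x\right) \left(8 + h\right)$ ($A{\left(h,x \right)} = \left(h + 8\right) \left(x + 1 \left(-4 + 1\right)\right) = \left(8 + h\right) \left(x + 1 \left(-3\right)\right) = \left(8 + h\right) \left(x - 3\right) = \left(8 + h\right) \left(-3 + x\right) = \left(-3 + x\right) \left(8 + h\right)$)
$\left(-79 + A{\left(-20,19 \right)}\right)^{2} = \left(-79 - 192\right)^{2} = \left(-271\right)^{2} = 73441$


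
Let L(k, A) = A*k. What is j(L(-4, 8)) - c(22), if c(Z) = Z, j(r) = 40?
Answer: 18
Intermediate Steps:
j(L(-4, 8)) - c(22) = 40 - 1*22 = 40 - 22 = 18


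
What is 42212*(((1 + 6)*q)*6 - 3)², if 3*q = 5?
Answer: 189489668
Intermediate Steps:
q = 5/3 (q = (⅓)*5 = 5/3 ≈ 1.6667)
42212*(((1 + 6)*q)*6 - 3)² = 42212*(((1 + 6)*(5/3))*6 - 3)² = 42212*((7*(5/3))*6 - 3)² = 42212*((35/3)*6 - 3)² = 42212*(70 - 3)² = 42212*67² = 42212*4489 = 189489668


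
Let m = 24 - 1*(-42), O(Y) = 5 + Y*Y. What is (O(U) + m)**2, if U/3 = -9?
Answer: 640000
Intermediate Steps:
U = -27 (U = 3*(-9) = -27)
O(Y) = 5 + Y**2
m = 66 (m = 24 + 42 = 66)
(O(U) + m)**2 = ((5 + (-27)**2) + 66)**2 = ((5 + 729) + 66)**2 = (734 + 66)**2 = 800**2 = 640000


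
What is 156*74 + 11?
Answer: 11555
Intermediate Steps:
156*74 + 11 = 11544 + 11 = 11555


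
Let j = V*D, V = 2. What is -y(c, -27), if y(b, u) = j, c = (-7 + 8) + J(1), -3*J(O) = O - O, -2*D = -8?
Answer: -8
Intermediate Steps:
D = 4 (D = -½*(-8) = 4)
J(O) = 0 (J(O) = -(O - O)/3 = -⅓*0 = 0)
j = 8 (j = 2*4 = 8)
c = 1 (c = (-7 + 8) + 0 = 1 + 0 = 1)
y(b, u) = 8
-y(c, -27) = -1*8 = -8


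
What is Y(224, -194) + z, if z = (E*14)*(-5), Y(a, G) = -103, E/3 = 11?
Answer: -2413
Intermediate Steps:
E = 33 (E = 3*11 = 33)
z = -2310 (z = (33*14)*(-5) = 462*(-5) = -2310)
Y(224, -194) + z = -103 - 2310 = -2413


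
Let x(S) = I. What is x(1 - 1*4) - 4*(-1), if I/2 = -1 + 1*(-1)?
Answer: 0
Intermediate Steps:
I = -4 (I = 2*(-1 + 1*(-1)) = 2*(-1 - 1) = 2*(-2) = -4)
x(S) = -4
x(1 - 1*4) - 4*(-1) = -4 - 4*(-1) = -4 + 4 = 0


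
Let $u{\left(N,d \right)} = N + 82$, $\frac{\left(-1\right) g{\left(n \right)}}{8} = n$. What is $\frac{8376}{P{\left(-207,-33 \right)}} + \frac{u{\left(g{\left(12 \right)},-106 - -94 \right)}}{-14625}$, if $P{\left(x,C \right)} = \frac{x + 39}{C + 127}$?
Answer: $- \frac{479787652}{102375} \approx -4686.6$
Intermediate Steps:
$g{\left(n \right)} = - 8 n$
$P{\left(x,C \right)} = \frac{39 + x}{127 + C}$
$u{\left(N,d \right)} = 82 + N$
$\frac{8376}{P{\left(-207,-33 \right)}} + \frac{u{\left(g{\left(12 \right)},-106 - -94 \right)}}{-14625} = \frac{8376}{\frac{1}{127 - 33} \left(39 - 207\right)} + \frac{82 - 96}{-14625} = \frac{8376}{\frac{1}{94} \left(-168\right)} + \left(82 - 96\right) \left(- \frac{1}{14625}\right) = \frac{8376}{\frac{1}{94} \left(-168\right)} - - \frac{14}{14625} = \frac{8376}{- \frac{84}{47}} + \frac{14}{14625} = 8376 \left(- \frac{47}{84}\right) + \frac{14}{14625} = - \frac{32806}{7} + \frac{14}{14625} = - \frac{479787652}{102375}$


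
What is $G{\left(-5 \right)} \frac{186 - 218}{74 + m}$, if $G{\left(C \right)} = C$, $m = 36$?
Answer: $\frac{16}{11} \approx 1.4545$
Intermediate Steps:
$G{\left(-5 \right)} \frac{186 - 218}{74 + m} = - 5 \frac{186 - 218}{74 + 36} = - 5 \left(- \frac{32}{110}\right) = - 5 \left(\left(-32\right) \frac{1}{110}\right) = \left(-5\right) \left(- \frac{16}{55}\right) = \frac{16}{11}$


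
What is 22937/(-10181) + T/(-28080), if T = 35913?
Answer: -336567071/95294160 ≈ -3.5319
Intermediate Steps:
22937/(-10181) + T/(-28080) = 22937/(-10181) + 35913/(-28080) = 22937*(-1/10181) + 35913*(-1/28080) = -22937/10181 - 11971/9360 = -336567071/95294160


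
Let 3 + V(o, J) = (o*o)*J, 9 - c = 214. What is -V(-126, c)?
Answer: 3254583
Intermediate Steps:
c = -205 (c = 9 - 1*214 = 9 - 214 = -205)
V(o, J) = -3 + J*o**2 (V(o, J) = -3 + (o*o)*J = -3 + o**2*J = -3 + J*o**2)
-V(-126, c) = -(-3 - 205*(-126)**2) = -(-3 - 205*15876) = -(-3 - 3254580) = -1*(-3254583) = 3254583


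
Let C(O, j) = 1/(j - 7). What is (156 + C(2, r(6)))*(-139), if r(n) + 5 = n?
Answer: -129965/6 ≈ -21661.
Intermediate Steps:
r(n) = -5 + n
C(O, j) = 1/(-7 + j)
(156 + C(2, r(6)))*(-139) = (156 + 1/(-7 + (-5 + 6)))*(-139) = (156 + 1/(-7 + 1))*(-139) = (156 + 1/(-6))*(-139) = (156 - 1/6)*(-139) = (935/6)*(-139) = -129965/6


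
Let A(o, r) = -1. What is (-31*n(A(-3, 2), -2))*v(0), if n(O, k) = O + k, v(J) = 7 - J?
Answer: 651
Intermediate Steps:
(-31*n(A(-3, 2), -2))*v(0) = (-31*(-1 - 2))*(7 - 1*0) = (-31*(-3))*(7 + 0) = 93*7 = 651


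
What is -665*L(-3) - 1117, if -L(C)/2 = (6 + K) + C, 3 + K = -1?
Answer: -2447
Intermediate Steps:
K = -4 (K = -3 - 1 = -4)
L(C) = -4 - 2*C (L(C) = -2*((6 - 4) + C) = -2*(2 + C) = -4 - 2*C)
-665*L(-3) - 1117 = -665*(-4 - 2*(-3)) - 1117 = -665*(-4 + 6) - 1117 = -665*2 - 1117 = -1330 - 1117 = -2447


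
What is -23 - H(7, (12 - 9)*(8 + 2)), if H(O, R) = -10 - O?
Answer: -6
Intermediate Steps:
-23 - H(7, (12 - 9)*(8 + 2)) = -23 - (-10 - 1*7) = -23 - (-10 - 7) = -23 - 1*(-17) = -23 + 17 = -6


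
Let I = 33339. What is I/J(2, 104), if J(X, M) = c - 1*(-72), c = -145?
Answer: -33339/73 ≈ -456.70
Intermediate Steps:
J(X, M) = -73 (J(X, M) = -145 - 1*(-72) = -145 + 72 = -73)
I/J(2, 104) = 33339/(-73) = 33339*(-1/73) = -33339/73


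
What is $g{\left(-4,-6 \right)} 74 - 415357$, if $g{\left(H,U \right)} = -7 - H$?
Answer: $-415579$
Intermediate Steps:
$g{\left(-4,-6 \right)} 74 - 415357 = \left(-7 - -4\right) 74 - 415357 = \left(-7 + 4\right) 74 - 415357 = \left(-3\right) 74 - 415357 = -222 - 415357 = -415579$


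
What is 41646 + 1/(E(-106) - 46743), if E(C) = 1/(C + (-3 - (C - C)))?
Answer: 212185870139/5094988 ≈ 41646.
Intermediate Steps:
E(C) = 1/(-3 + C) (E(C) = 1/(C + (-3 - 1*0)) = 1/(C + (-3 + 0)) = 1/(C - 3) = 1/(-3 + C))
41646 + 1/(E(-106) - 46743) = 41646 + 1/(1/(-3 - 106) - 46743) = 41646 + 1/(1/(-109) - 46743) = 41646 + 1/(-1/109 - 46743) = 41646 + 1/(-5094988/109) = 41646 - 109/5094988 = 212185870139/5094988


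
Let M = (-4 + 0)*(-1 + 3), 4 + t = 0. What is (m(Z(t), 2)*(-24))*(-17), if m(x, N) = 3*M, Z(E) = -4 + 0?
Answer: -9792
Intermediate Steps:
t = -4 (t = -4 + 0 = -4)
M = -8 (M = -4*2 = -8)
Z(E) = -4
m(x, N) = -24 (m(x, N) = 3*(-8) = -24)
(m(Z(t), 2)*(-24))*(-17) = -24*(-24)*(-17) = 576*(-17) = -9792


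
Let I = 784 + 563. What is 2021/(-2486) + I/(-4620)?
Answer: -192207/174020 ≈ -1.1045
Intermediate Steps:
I = 1347
2021/(-2486) + I/(-4620) = 2021/(-2486) + 1347/(-4620) = 2021*(-1/2486) + 1347*(-1/4620) = -2021/2486 - 449/1540 = -192207/174020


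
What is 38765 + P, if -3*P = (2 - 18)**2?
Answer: 116039/3 ≈ 38680.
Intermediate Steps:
P = -256/3 (P = -(2 - 18)**2/3 = -1/3*(-16)**2 = -1/3*256 = -256/3 ≈ -85.333)
38765 + P = 38765 - 256/3 = 116039/3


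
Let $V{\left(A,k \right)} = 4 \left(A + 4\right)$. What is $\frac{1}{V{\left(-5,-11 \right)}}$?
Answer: $- \frac{1}{4} \approx -0.25$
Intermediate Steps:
$V{\left(A,k \right)} = 16 + 4 A$ ($V{\left(A,k \right)} = 4 \left(4 + A\right) = 16 + 4 A$)
$\frac{1}{V{\left(-5,-11 \right)}} = \frac{1}{16 + 4 \left(-5\right)} = \frac{1}{16 - 20} = \frac{1}{-4} = - \frac{1}{4}$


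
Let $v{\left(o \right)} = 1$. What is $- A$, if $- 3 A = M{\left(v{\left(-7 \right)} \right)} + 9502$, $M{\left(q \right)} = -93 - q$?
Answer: $3136$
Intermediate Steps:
$A = -3136$ ($A = - \frac{\left(-93 - 1\right) + 9502}{3} = - \frac{-94 + 9502}{3} = \left(- \frac{1}{3}\right) 9408 = -3136$)
$- A = \left(-1\right) \left(-3136\right) = 3136$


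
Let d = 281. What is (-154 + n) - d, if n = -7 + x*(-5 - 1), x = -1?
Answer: -436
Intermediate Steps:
n = -1 (n = -7 - (-5 - 1) = -7 - 1*(-6) = -7 + 6 = -1)
(-154 + n) - d = (-154 - 1) - 1*281 = -155 - 281 = -436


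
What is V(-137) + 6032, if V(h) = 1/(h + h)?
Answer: 1652767/274 ≈ 6032.0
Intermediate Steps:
V(h) = 1/(2*h)
V(-137) + 6032 = (1/2)/(-137) + 6032 = (1/2)*(-1/137) + 6032 = -1/274 + 6032 = 1652767/274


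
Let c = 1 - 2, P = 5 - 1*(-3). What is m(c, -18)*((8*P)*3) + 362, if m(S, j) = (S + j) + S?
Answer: -3478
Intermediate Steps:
P = 8 (P = 5 + 3 = 8)
c = -1
m(S, j) = j + 2*S
m(c, -18)*((8*P)*3) + 362 = (-18 + 2*(-1))*((8*8)*3) + 362 = (-18 - 2)*(64*3) + 362 = -20*192 + 362 = -3840 + 362 = -3478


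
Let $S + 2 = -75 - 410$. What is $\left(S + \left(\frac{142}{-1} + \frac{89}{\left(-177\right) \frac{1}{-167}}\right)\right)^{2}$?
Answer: $\frac{9306460900}{31329} \approx 2.9706 \cdot 10^{5}$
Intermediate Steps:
$S = -487$ ($S = -2 - 485 = -487$)
$\left(S + \left(\frac{142}{-1} + \frac{89}{\left(-177\right) \frac{1}{-167}}\right)\right)^{2} = \left(-487 + \left(\frac{142}{-1} + \frac{89}{\left(-177\right) \frac{1}{-167}}\right)\right)^{2} = \left(-487 + \left(142 \left(-1\right) + \frac{89}{\left(-177\right) \left(- \frac{1}{167}\right)}\right)\right)^{2} = \left(-487 - \left(142 - \frac{89}{\frac{177}{167}}\right)\right)^{2} = \left(-487 + \left(-142 + 89 \cdot \frac{167}{177}\right)\right)^{2} = \left(-487 + \left(-142 + \frac{14863}{177}\right)\right)^{2} = \left(-487 - \frac{10271}{177}\right)^{2} = \left(- \frac{96470}{177}\right)^{2} = \frac{9306460900}{31329}$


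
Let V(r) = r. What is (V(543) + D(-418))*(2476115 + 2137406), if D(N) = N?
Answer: 576690125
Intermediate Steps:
(V(543) + D(-418))*(2476115 + 2137406) = (543 - 418)*(2476115 + 2137406) = 125*4613521 = 576690125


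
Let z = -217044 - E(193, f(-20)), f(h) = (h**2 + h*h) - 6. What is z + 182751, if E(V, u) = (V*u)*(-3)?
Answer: 425433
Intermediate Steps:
f(h) = -6 + 2*h**2 (f(h) = (h**2 + h**2) - 6 = 2*h**2 - 6 = -6 + 2*h**2)
E(V, u) = -3*V*u
z = 242682 (z = -217044 - (-3)*193*(-6 + 2*(-20)**2) = -217044 - (-3)*193*(-6 + 2*400) = -217044 - (-3)*193*(-6 + 800) = -217044 - (-3)*193*794 = -217044 - 1*(-459726) = -217044 + 459726 = 242682)
z + 182751 = 242682 + 182751 = 425433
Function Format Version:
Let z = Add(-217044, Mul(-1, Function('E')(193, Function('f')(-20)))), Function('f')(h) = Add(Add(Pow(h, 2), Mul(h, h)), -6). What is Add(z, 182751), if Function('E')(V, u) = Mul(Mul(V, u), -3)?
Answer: 425433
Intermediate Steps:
Function('f')(h) = Add(-6, Mul(2, Pow(h, 2))) (Function('f')(h) = Add(Add(Pow(h, 2), Pow(h, 2)), -6) = Add(Mul(2, Pow(h, 2)), -6) = Add(-6, Mul(2, Pow(h, 2))))
Function('E')(V, u) = Mul(-3, V, u)
z = 242682 (z = Add(-217044, Mul(-1, Mul(-3, 193, Add(-6, Mul(2, Pow(-20, 2)))))) = Add(-217044, Mul(-1, Mul(-3, 193, Add(-6, Mul(2, 400))))) = Add(-217044, Mul(-1, Mul(-3, 193, Add(-6, 800)))) = Add(-217044, Mul(-1, Mul(-3, 193, 794))) = Add(-217044, Mul(-1, -459726)) = Add(-217044, 459726) = 242682)
Add(z, 182751) = Add(242682, 182751) = 425433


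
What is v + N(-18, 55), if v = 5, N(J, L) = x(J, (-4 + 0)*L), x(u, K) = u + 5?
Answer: -8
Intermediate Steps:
x(u, K) = 5 + u
N(J, L) = 5 + J
v + N(-18, 55) = 5 + (5 - 18) = 5 - 13 = -8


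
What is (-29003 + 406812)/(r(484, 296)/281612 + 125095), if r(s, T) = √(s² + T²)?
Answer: 234258081357354503695/77564363705994971108 - 26598887027*√20117/77564363705994971108 ≈ 3.0202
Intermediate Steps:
r(s, T) = √(T² + s²)
(-29003 + 406812)/(r(484, 296)/281612 + 125095) = (-29003 + 406812)/(√(296² + 484²)/281612 + 125095) = 377809/(√(87616 + 234256)*(1/281612) + 125095) = 377809/(√321872*(1/281612) + 125095) = 377809/((4*√20117)*(1/281612) + 125095) = 377809/(√20117/70403 + 125095) = 377809/(125095 + √20117/70403)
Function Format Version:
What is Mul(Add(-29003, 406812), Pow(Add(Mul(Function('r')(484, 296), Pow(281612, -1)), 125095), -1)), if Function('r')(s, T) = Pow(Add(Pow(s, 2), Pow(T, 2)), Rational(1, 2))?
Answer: Add(Rational(234258081357354503695, 77564363705994971108), Mul(Rational(-26598887027, 77564363705994971108), Pow(20117, Rational(1, 2)))) ≈ 3.0202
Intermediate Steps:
Function('r')(s, T) = Pow(Add(Pow(T, 2), Pow(s, 2)), Rational(1, 2))
Mul(Add(-29003, 406812), Pow(Add(Mul(Function('r')(484, 296), Pow(281612, -1)), 125095), -1)) = Mul(Add(-29003, 406812), Pow(Add(Mul(Pow(Add(Pow(296, 2), Pow(484, 2)), Rational(1, 2)), Pow(281612, -1)), 125095), -1)) = Mul(377809, Pow(Add(Mul(Pow(Add(87616, 234256), Rational(1, 2)), Rational(1, 281612)), 125095), -1)) = Mul(377809, Pow(Add(Mul(Pow(321872, Rational(1, 2)), Rational(1, 281612)), 125095), -1)) = Mul(377809, Pow(Add(Mul(Mul(4, Pow(20117, Rational(1, 2))), Rational(1, 281612)), 125095), -1)) = Mul(377809, Pow(Add(Mul(Rational(1, 70403), Pow(20117, Rational(1, 2))), 125095), -1)) = Mul(377809, Pow(Add(125095, Mul(Rational(1, 70403), Pow(20117, Rational(1, 2)))), -1))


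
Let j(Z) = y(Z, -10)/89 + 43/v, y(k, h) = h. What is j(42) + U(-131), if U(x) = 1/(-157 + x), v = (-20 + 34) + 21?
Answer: 998261/897120 ≈ 1.1127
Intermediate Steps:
v = 35 (v = 14 + 21 = 35)
j(Z) = 3477/3115 (j(Z) = -10/89 + 43/35 = 3477/3115)
j(42) + U(-131) = 3477/3115 + 1/(-157 - 131) = 3477/3115 + 1/(-288) = 3477/3115 - 1/288 = 998261/897120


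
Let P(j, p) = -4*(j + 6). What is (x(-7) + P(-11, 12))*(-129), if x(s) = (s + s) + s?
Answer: 129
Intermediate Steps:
P(j, p) = -24 - 4*j (P(j, p) = -4*(6 + j) = -24 - 4*j)
x(s) = 3*s (x(s) = 2*s + s = 3*s)
(x(-7) + P(-11, 12))*(-129) = (3*(-7) + (-24 - 4*(-11)))*(-129) = (-21 + (-24 + 44))*(-129) = (-21 + 20)*(-129) = -1*(-129) = 129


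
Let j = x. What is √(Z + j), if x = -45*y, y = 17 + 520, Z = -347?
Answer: 8*I*√383 ≈ 156.56*I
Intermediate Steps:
y = 537
x = -24165 (x = -45*537 = -24165)
j = -24165
√(Z + j) = √(-347 - 24165) = √(-24512) = 8*I*√383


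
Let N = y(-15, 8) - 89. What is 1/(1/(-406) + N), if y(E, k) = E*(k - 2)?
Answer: -406/72675 ≈ -0.0055865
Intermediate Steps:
y(E, k) = E*(-2 + k)
N = -179 (N = -15*(-2 + 8) - 89 = -15*6 - 89 = -90 - 89 = -179)
1/(1/(-406) + N) = 1/(1/(-406) - 179) = 1/(-1/406 - 179) = 1/(-72675/406) = -406/72675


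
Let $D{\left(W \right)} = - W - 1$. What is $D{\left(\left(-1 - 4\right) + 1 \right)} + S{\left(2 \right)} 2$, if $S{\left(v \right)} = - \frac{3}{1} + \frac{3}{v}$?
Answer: $0$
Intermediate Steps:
$S{\left(v \right)} = -3 + \frac{3}{v}$ ($S{\left(v \right)} = \left(-3\right) 1 + \frac{3}{v} = -3 + \frac{3}{v}$)
$D{\left(W \right)} = -1 - W$ ($D{\left(W \right)} = - W - 1 = -1 - W$)
$D{\left(\left(-1 - 4\right) + 1 \right)} + S{\left(2 \right)} 2 = \left(-1 - \left(\left(-1 - 4\right) + 1\right)\right) + \left(-3 + \frac{3}{2}\right) 2 = \left(-1 - \left(-5 + 1\right)\right) + \left(-3 + 3 \cdot \frac{1}{2}\right) 2 = \left(-1 - -4\right) + \left(-3 + \frac{3}{2}\right) 2 = \left(-1 + 4\right) - 3 = 3 - 3 = 0$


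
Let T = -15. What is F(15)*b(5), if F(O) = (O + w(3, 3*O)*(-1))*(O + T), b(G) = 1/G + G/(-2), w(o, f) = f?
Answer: 0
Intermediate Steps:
b(G) = 1/G - G/2 (b(G) = 1/G + G*(-1/2) = 1/G - G/2)
F(O) = -2*O*(-15 + O) (F(O) = (O + (3*O)*(-1))*(O - 15) = (O - 3*O)*(-15 + O) = (-2*O)*(-15 + O) = -2*O*(-15 + O))
F(15)*b(5) = (2*15*(15 - 1*15))*(1/5 - 1/2*5) = (2*15*(15 - 15))*(1/5 - 5/2) = (2*15*0)*(-23/10) = 0*(-23/10) = 0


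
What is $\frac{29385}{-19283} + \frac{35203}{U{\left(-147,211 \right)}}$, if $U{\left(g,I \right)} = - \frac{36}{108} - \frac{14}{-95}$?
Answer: $- \frac{193465100370}{1021999} \approx -1.893 \cdot 10^{5}$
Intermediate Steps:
$U{\left(g,I \right)} = - \frac{53}{285}$ ($U{\left(g,I \right)} = \left(-36\right) \frac{1}{108} - - \frac{14}{95} = - \frac{1}{3} + \frac{14}{95} = - \frac{53}{285}$)
$\frac{29385}{-19283} + \frac{35203}{U{\left(-147,211 \right)}} = \frac{29385}{-19283} + \frac{35203}{- \frac{53}{285}} = 29385 \left(- \frac{1}{19283}\right) + 35203 \left(- \frac{285}{53}\right) = - \frac{29385}{19283} - \frac{10032855}{53} = - \frac{193465100370}{1021999}$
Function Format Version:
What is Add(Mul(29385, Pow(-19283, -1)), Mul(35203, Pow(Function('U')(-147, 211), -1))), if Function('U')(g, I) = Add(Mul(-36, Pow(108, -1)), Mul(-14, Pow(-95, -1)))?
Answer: Rational(-193465100370, 1021999) ≈ -1.8930e+5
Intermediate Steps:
Function('U')(g, I) = Rational(-53, 285) (Function('U')(g, I) = Add(Mul(-36, Rational(1, 108)), Mul(-14, Rational(-1, 95))) = Add(Rational(-1, 3), Rational(14, 95)) = Rational(-53, 285))
Add(Mul(29385, Pow(-19283, -1)), Mul(35203, Pow(Function('U')(-147, 211), -1))) = Add(Mul(29385, Pow(-19283, -1)), Mul(35203, Pow(Rational(-53, 285), -1))) = Add(Mul(29385, Rational(-1, 19283)), Mul(35203, Rational(-285, 53))) = Add(Rational(-29385, 19283), Rational(-10032855, 53)) = Rational(-193465100370, 1021999)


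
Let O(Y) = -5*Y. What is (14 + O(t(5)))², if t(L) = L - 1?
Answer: 36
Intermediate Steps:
t(L) = -1 + L
(14 + O(t(5)))² = (14 - 5*(-1 + 5))² = (14 - 5*4)² = (14 - 20)² = (-6)² = 36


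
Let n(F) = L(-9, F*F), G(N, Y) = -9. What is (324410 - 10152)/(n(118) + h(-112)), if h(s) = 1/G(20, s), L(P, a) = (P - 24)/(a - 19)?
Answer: -728292915/263 ≈ -2.7692e+6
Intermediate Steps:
L(P, a) = (-24 + P)/(-19 + a)
n(F) = -33/(-19 + F²) (n(F) = (-24 - 9)/(-19 + F*F) = -33/(-19 + F²))
h(s) = -⅑ (h(s) = 1/(-9) = -⅑)
(324410 - 10152)/(n(118) + h(-112)) = (324410 - 10152)/(-33/(-19 + 118²) - ⅑) = 314258/(-33/(-19 + 13924) - ⅑) = 314258/(-33/13905 - ⅑) = 314258/(-33*1/13905 - ⅑) = 314258/(-11/4635 - ⅑) = 314258/(-526/4635) = 314258*(-4635/526) = -728292915/263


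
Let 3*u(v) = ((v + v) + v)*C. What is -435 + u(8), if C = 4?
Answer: -403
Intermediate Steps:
u(v) = 4*v (u(v) = (((v + v) + v)*4)/3 = ((2*v + v)*4)/3 = ((3*v)*4)/3 = (12*v)/3 = 4*v)
-435 + u(8) = -435 + 4*8 = -435 + 32 = -403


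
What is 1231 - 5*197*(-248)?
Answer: 245511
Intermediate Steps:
1231 - 5*197*(-248) = 1231 - 985*(-248) = 1231 + 244280 = 245511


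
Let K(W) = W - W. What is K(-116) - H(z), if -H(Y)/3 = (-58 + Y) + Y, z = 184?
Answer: 930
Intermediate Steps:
K(W) = 0
H(Y) = 174 - 6*Y (H(Y) = -3*((-58 + Y) + Y) = -3*(-58 + 2*Y) = 174 - 6*Y)
K(-116) - H(z) = 0 - (174 - 6*184) = 0 - (174 - 1104) = 0 - 1*(-930) = 0 + 930 = 930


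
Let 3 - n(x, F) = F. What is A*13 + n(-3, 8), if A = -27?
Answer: -356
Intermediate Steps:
n(x, F) = 3 - F
A*13 + n(-3, 8) = -27*13 + (3 - 1*8) = -351 + (3 - 8) = -351 - 5 = -356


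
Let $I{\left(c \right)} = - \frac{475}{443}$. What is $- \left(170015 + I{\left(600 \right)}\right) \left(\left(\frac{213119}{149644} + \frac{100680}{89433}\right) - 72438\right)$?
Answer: $\frac{213486487367545138415}{17335434358} \approx 1.2315 \cdot 10^{10}$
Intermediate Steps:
$I{\left(c \right)} = - \frac{475}{443}$ ($I{\left(c \right)} = \left(-475\right) \frac{1}{443} = - \frac{475}{443}$)
$- \left(170015 + I{\left(600 \right)}\right) \left(\left(\frac{213119}{149644} + \frac{100680}{89433}\right) - 72438\right) = - \left(170015 - \frac{475}{443}\right) \left(\left(\frac{213119}{149644} + \frac{100680}{89433}\right) - 72438\right) = - \frac{75316170 \left(\left(213119 \cdot \frac{1}{149644} + 100680 \cdot \frac{1}{89433}\right) - 72438\right)}{443} = - \frac{75316170 \left(\left(\frac{213119}{149644} + \frac{33560}{29811}\right) - 72438\right)}{443} = - \frac{75316170 \left(\frac{598702271}{234791436} - 72438\right)}{443} = - \frac{75316170 \left(-17007223338697\right)}{443 \cdot 234791436} = \left(-1\right) \left(- \frac{213486487367545138415}{17335434358}\right) = \frac{213486487367545138415}{17335434358}$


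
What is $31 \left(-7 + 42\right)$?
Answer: $1085$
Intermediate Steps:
$31 \left(-7 + 42\right) = 31 \cdot 35 = 1085$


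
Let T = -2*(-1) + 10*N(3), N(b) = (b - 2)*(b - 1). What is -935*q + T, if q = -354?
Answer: 331012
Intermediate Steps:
N(b) = (-1 + b)*(-2 + b) (N(b) = (-2 + b)*(-1 + b) = (-1 + b)*(-2 + b))
T = 22 (T = -2*(-1) + 10*(2 + 3**2 - 3*3) = 2 + 10*(2 + 9 - 9) = 2 + 10*2 = 2 + 20 = 22)
-935*q + T = -935*(-354) + 22 = 330990 + 22 = 331012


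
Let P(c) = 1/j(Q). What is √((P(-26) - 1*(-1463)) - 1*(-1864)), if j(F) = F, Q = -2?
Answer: √13306/2 ≈ 57.676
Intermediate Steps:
P(c) = -½ (P(c) = 1/(-2) = -½)
√((P(-26) - 1*(-1463)) - 1*(-1864)) = √((-½ - 1*(-1463)) - 1*(-1864)) = √((-½ + 1463) + 1864) = √(2925/2 + 1864) = √(6653/2) = √13306/2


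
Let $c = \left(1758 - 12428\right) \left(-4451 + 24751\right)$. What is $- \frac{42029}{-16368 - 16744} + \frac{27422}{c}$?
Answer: $\frac{1137826928967}{896511539000} \approx 1.2692$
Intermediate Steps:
$c = -216601000$ ($c = \left(-10670\right) 20300 = -216601000$)
$- \frac{42029}{-16368 - 16744} + \frac{27422}{c} = - \frac{42029}{-16368 - 16744} + \frac{27422}{-216601000} = - \frac{42029}{-33112} + 27422 \left(- \frac{1}{216601000}\right) = \left(-42029\right) \left(- \frac{1}{33112}\right) - \frac{13711}{108300500} = \frac{42029}{33112} - \frac{13711}{108300500} = \frac{1137826928967}{896511539000}$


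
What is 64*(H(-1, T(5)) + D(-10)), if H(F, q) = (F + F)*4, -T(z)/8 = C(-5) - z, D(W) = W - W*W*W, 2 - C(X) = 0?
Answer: 62848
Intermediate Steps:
C(X) = 2 (C(X) = 2 - 1*0 = 2 + 0 = 2)
D(W) = W - W³ (D(W) = W - W²*W = W - W³)
T(z) = -16 + 8*z (T(z) = -8*(2 - z) = -16 + 8*z)
H(F, q) = 8*F (H(F, q) = (2*F)*4 = 8*F)
64*(H(-1, T(5)) + D(-10)) = 64*(8*(-1) + (-10 - 1*(-10)³)) = 64*(-8 + (-10 - 1*(-1000))) = 64*(-8 + (-10 + 1000)) = 64*(-8 + 990) = 64*982 = 62848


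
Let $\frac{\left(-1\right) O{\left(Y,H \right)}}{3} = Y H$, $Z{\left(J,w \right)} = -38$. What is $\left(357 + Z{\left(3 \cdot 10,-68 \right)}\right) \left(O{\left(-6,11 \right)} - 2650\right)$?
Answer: $-782188$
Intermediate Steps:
$O{\left(Y,H \right)} = - 3 H Y$ ($O{\left(Y,H \right)} = - 3 Y H = - 3 H Y$)
$\left(357 + Z{\left(3 \cdot 10,-68 \right)}\right) \left(O{\left(-6,11 \right)} - 2650\right) = \left(357 - 38\right) \left(\left(-3\right) 11 \left(-6\right) - 2650\right) = 319 \left(198 - 2650\right) = 319 \left(-2452\right) = -782188$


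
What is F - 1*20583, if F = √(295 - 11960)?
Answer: -20583 + I*√11665 ≈ -20583.0 + 108.0*I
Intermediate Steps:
F = I*√11665 (F = √(-11665) = I*√11665 ≈ 108.0*I)
F - 1*20583 = I*√11665 - 1*20583 = I*√11665 - 20583 = -20583 + I*√11665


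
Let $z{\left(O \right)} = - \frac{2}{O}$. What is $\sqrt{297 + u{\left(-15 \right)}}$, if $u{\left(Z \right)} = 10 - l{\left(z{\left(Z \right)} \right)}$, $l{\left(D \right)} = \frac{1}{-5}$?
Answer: $\frac{16 \sqrt{30}}{5} \approx 17.527$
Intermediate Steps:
$l{\left(D \right)} = - \frac{1}{5}$
$u{\left(Z \right)} = \frac{51}{5}$ ($u{\left(Z \right)} = 10 - - \frac{1}{5} = 10 + \frac{1}{5} = \frac{51}{5}$)
$\sqrt{297 + u{\left(-15 \right)}} = \sqrt{297 + \frac{51}{5}} = \sqrt{\frac{1536}{5}} = \frac{16 \sqrt{30}}{5}$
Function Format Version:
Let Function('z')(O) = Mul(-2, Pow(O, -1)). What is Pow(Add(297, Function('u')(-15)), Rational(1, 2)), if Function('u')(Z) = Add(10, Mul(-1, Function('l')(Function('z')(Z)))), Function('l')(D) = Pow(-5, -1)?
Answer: Mul(Rational(16, 5), Pow(30, Rational(1, 2))) ≈ 17.527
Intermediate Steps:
Function('l')(D) = Rational(-1, 5)
Function('u')(Z) = Rational(51, 5) (Function('u')(Z) = Add(10, Mul(-1, Rational(-1, 5))) = Add(10, Rational(1, 5)) = Rational(51, 5))
Pow(Add(297, Function('u')(-15)), Rational(1, 2)) = Pow(Add(297, Rational(51, 5)), Rational(1, 2)) = Pow(Rational(1536, 5), Rational(1, 2)) = Mul(Rational(16, 5), Pow(30, Rational(1, 2)))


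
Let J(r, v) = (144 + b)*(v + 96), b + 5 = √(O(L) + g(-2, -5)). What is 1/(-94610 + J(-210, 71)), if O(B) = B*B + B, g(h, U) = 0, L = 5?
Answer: -23799/1698898313 - 167*√30/5096694939 ≈ -1.4188e-5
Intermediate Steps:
O(B) = B + B² (O(B) = B² + B = B + B²)
b = -5 + √30 (b = -5 + √(5*(1 + 5) + 0) = -5 + √(5*6 + 0) = -5 + √(30 + 0) = -5 + √30 ≈ 0.47723)
J(r, v) = (96 + v)*(139 + √30) (J(r, v) = (144 + (-5 + √30))*(v + 96) = (139 + √30)*(96 + v) = (96 + v)*(139 + √30))
1/(-94610 + J(-210, 71)) = 1/(-94610 + (13344 + 96*√30 + 139*71 + 71*√30)) = 1/(-94610 + (13344 + 96*√30 + 9869 + 71*√30)) = 1/(-94610 + (23213 + 167*√30)) = 1/(-71397 + 167*√30)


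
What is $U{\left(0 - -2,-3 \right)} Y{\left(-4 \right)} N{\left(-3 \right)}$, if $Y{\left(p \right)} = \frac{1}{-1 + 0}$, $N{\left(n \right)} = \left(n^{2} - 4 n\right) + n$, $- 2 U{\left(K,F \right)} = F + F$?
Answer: $-54$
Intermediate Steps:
$U{\left(K,F \right)} = - F$ ($U{\left(K,F \right)} = - \frac{F + F}{2} = - \frac{2 F}{2} = - F$)
$N{\left(n \right)} = n^{2} - 3 n$
$Y{\left(p \right)} = -1$ ($Y{\left(p \right)} = \frac{1}{-1} = -1$)
$U{\left(0 - -2,-3 \right)} Y{\left(-4 \right)} N{\left(-3 \right)} = \left(-1\right) \left(-3\right) \left(-1\right) \left(- 3 \left(-3 - 3\right)\right) = 3 \left(-1\right) \left(\left(-3\right) \left(-6\right)\right) = \left(-3\right) 18 = -54$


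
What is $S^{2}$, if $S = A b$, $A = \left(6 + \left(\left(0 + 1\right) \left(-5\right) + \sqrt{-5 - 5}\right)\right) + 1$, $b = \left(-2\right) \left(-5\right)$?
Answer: $-600 + 400 i \sqrt{10} \approx -600.0 + 1264.9 i$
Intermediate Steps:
$b = 10$
$A = 2 + i \sqrt{10}$ ($A = \left(6 + \left(1 \left(-5\right) + \sqrt{-10}\right)\right) + 1 = \left(6 - \left(5 - i \sqrt{10}\right)\right) + 1 = \left(1 + i \sqrt{10}\right) + 1 = 2 + i \sqrt{10} \approx 2.0 + 3.1623 i$)
$S = 20 + 10 i \sqrt{10}$ ($S = \left(2 + i \sqrt{10}\right) 10 = 20 + 10 i \sqrt{10} \approx 20.0 + 31.623 i$)
$S^{2} = \left(20 + 10 i \sqrt{10}\right)^{2}$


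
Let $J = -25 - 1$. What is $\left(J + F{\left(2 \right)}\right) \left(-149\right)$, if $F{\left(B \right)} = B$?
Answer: $3576$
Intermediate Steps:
$J = -26$
$\left(J + F{\left(2 \right)}\right) \left(-149\right) = \left(-26 + 2\right) \left(-149\right) = \left(-24\right) \left(-149\right) = 3576$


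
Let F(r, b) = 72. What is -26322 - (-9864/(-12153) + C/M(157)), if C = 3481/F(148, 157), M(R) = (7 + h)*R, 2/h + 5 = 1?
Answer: -7835032577491/297651276 ≈ -26323.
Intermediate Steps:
h = -½ (h = 2/(-5 + 1) = 2/(-4) = 2*(-¼) = -½ ≈ -0.50000)
M(R) = 13*R/2 (M(R) = (7 - ½)*R = 13*R/2)
C = 3481/72 ≈ 48.347
-26322 - (-9864/(-12153) + C/M(157)) = -26322 - (-9864/(-12153) + 3481/(72*(((13/2)*157)))) = -26322 - (-9864*(-1/12153) + 3481/(72*(2041/2))) = -26322 - (3288/4051 + (3481/72)*(2/2041)) = -26322 - (3288/4051 + 3481/73476) = -26322 - 1*255690619/297651276 = -26322 - 255690619/297651276 = -7835032577491/297651276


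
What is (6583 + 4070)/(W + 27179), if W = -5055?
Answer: 10653/22124 ≈ 0.48151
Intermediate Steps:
(6583 + 4070)/(W + 27179) = (6583 + 4070)/(-5055 + 27179) = 10653/22124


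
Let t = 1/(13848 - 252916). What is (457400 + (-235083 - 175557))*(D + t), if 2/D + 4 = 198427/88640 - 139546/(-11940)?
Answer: 295774696817761210/31393003502257 ≈ 9421.7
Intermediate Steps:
t = -1/239068 (t = 1/(-239068) = -1/239068 ≈ -4.1829e-6)
D = 105836160/525256471 (D = 2/(-4 + (198427/88640 - 139546/(-11940))) = 2/(-4 + (198427*(1/88640) - 139546*(-1/11940))) = 2/(-4 + (198427/88640 + 69773/5970)) = 2/(-4 + 736928791/52918080) = 2/(525256471/52918080) = 2*(52918080/525256471) = 105836160/525256471 ≈ 0.20149)
(457400 + (-235083 - 175557))*(D + t) = (457400 + (-235083 - 175557))*(105836160/525256471 - 1/239068) = (457400 - 410640)*(25301513842409/125572014009028) = 46760*(25301513842409/125572014009028) = 295774696817761210/31393003502257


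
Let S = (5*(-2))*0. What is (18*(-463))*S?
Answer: 0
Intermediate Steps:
S = 0 (S = -10*0 = 0)
(18*(-463))*S = (18*(-463))*0 = -8334*0 = 0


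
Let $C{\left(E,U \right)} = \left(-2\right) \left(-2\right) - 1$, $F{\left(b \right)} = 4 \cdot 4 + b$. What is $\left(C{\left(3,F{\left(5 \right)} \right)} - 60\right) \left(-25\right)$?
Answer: $1425$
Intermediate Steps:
$F{\left(b \right)} = 16 + b$
$C{\left(E,U \right)} = 3$ ($C{\left(E,U \right)} = 4 - 1 = 3$)
$\left(C{\left(3,F{\left(5 \right)} \right)} - 60\right) \left(-25\right) = \left(3 - 60\right) \left(-25\right) = \left(-57\right) \left(-25\right) = 1425$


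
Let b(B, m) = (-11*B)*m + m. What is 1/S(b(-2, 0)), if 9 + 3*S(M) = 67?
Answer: 3/58 ≈ 0.051724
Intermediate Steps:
b(B, m) = m - 11*B*m (b(B, m) = -11*B*m + m = m - 11*B*m)
S(M) = 58/3 (S(M) = -3 + (1/3)*67 = -3 + 67/3 = 58/3)
1/S(b(-2, 0)) = 1/(58/3) = 3/58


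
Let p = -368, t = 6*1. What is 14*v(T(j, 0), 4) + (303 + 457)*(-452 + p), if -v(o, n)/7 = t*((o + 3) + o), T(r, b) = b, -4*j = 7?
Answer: -624964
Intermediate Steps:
j = -7/4 (j = -¼*7 = -7/4 ≈ -1.7500)
t = 6
v(o, n) = -126 - 84*o (v(o, n) = -42*((o + 3) + o) = -42*((3 + o) + o) = -42*(3 + 2*o) = -7*(18 + 12*o) = -126 - 84*o)
14*v(T(j, 0), 4) + (303 + 457)*(-452 + p) = 14*(-126 - 84*0) + (303 + 457)*(-452 - 368) = 14*(-126 + 0) + 760*(-820) = 14*(-126) - 623200 = -1764 - 623200 = -624964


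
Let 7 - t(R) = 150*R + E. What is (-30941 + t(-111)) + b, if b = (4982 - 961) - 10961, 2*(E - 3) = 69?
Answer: -42523/2 ≈ -21262.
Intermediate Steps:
E = 75/2 (E = 3 + (1/2)*69 = 3 + 69/2 = 75/2 ≈ 37.500)
b = -6940 (b = 4021 - 10961 = -6940)
t(R) = -61/2 - 150*R (t(R) = 7 - (150*R + 75/2) = 7 - (75/2 + 150*R) = 7 + (-75/2 - 150*R) = -61/2 - 150*R)
(-30941 + t(-111)) + b = (-30941 + (-61/2 - 150*(-111))) - 6940 = (-30941 + (-61/2 + 16650)) - 6940 = (-30941 + 33239/2) - 6940 = -28643/2 - 6940 = -42523/2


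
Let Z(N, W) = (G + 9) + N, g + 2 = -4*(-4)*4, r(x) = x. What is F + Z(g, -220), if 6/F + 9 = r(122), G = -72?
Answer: -107/113 ≈ -0.94690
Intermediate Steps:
F = 6/113 (F = 6/(-9 + 122) = 6/113 ≈ 0.053097)
g = 62 (g = -2 - 4*(-4)*4 = -2 + 16*4 = -2 + 64 = 62)
Z(N, W) = -63 + N (Z(N, W) = (-72 + 9) + N = -63 + N)
F + Z(g, -220) = 6/113 + (-63 + 62) = 6/113 - 1 = -107/113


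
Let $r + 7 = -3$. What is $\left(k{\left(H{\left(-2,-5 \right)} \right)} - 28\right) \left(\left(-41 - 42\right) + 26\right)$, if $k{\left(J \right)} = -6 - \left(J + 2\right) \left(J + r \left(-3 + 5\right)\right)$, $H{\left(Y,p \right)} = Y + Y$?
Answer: $4674$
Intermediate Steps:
$r = -10$ ($r = -7 - 3 = -10$)
$H{\left(Y,p \right)} = 2 Y$
$k{\left(J \right)} = -6 - \left(-20 + J\right) \left(2 + J\right)$ ($k{\left(J \right)} = -6 - \left(J + 2\right) \left(J - 10 \left(-3 + 5\right)\right) = -6 - \left(2 + J\right) \left(J - 20\right) = -6 - \left(2 + J\right) \left(-20 + J\right) = -6 - \left(-20 + J\right) \left(2 + J\right)$)
$\left(k{\left(H{\left(-2,-5 \right)} \right)} - 28\right) \left(\left(-41 - 42\right) + 26\right) = \left(\left(34 - \left(2 \left(-2\right)\right)^{2} + 18 \cdot 2 \left(-2\right)\right) - 28\right) \left(\left(-41 - 42\right) + 26\right) = \left(\left(34 - \left(-4\right)^{2} + 18 \left(-4\right)\right) - 28\right) \left(-83 + 26\right) = \left(\left(34 - 16 - 72\right) - 28\right) \left(-57\right) = \left(-54 - 28\right) \left(-57\right) = \left(-82\right) \left(-57\right) = 4674$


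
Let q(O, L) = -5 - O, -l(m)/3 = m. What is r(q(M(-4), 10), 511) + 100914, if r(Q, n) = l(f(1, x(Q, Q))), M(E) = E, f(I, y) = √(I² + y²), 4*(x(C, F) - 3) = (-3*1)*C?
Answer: 100914 - 3*√241/4 ≈ 1.0090e+5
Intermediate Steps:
x(C, F) = 3 - 3*C/4 (x(C, F) = 3 + ((-3*1)*C)/4 = 3 + (-3*C)/4 = 3 - 3*C/4)
l(m) = -3*m
r(Q, n) = -3*√(1 + (3 - 3*Q/4)²) (r(Q, n) = -3*√(1² + (3 - 3*Q/4)²) = -3*√(1 + (3 - 3*Q/4)²))
r(q(M(-4), 10), 511) + 100914 = -3*√(16 + 9*(-4 + (-5 - 1*(-4)))²)/4 + 100914 = -3*√(16 + 9*(-4 + (-5 + 4))²)/4 + 100914 = -3*√(16 + 9*(-4 - 1)²)/4 + 100914 = -3*√(16 + 9*(-5)²)/4 + 100914 = -3*√(16 + 9*25)/4 + 100914 = -3*√(16 + 225)/4 + 100914 = -3*√241/4 + 100914 = 100914 - 3*√241/4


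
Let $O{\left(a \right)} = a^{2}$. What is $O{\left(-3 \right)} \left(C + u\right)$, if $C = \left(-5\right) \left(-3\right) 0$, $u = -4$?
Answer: $-36$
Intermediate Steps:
$C = 0$ ($C = 15 \cdot 0 = 0$)
$O{\left(-3 \right)} \left(C + u\right) = \left(-3\right)^{2} \left(0 - 4\right) = 9 \left(-4\right) = -36$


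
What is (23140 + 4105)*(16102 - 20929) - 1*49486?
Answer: -131561101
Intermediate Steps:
(23140 + 4105)*(16102 - 20929) - 1*49486 = 27245*(-4827) - 49486 = -131511615 - 49486 = -131561101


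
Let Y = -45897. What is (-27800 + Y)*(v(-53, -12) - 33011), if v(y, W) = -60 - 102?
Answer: 2444750581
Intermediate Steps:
v(y, W) = -162
(-27800 + Y)*(v(-53, -12) - 33011) = (-27800 - 45897)*(-162 - 33011) = -73697*(-33173) = 2444750581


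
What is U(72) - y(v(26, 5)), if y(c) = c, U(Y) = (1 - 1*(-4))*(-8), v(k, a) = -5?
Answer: -35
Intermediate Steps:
U(Y) = -40 (U(Y) = (1 + 4)*(-8) = 5*(-8) = -40)
U(72) - y(v(26, 5)) = -40 - 1*(-5) = -40 + 5 = -35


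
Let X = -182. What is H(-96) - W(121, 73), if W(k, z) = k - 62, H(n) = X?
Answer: -241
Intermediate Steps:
H(n) = -182
W(k, z) = -62 + k
H(-96) - W(121, 73) = -182 - (-62 + 121) = -182 - 1*59 = -182 - 59 = -241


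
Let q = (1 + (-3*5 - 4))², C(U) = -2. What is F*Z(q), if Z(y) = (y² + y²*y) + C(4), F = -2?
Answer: -68234396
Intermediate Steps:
q = 324 (q = (1 + (-15 - 4))² = (1 - 19)² = (-18)² = 324)
Z(y) = -2 + y² + y³ (Z(y) = (y² + y²*y) - 2 = (y² + y³) - 2 = -2 + y² + y³)
F*Z(q) = -2*(-2 + 324² + 324³) = -2*(-2 + 104976 + 34012224) = -2*34117198 = -68234396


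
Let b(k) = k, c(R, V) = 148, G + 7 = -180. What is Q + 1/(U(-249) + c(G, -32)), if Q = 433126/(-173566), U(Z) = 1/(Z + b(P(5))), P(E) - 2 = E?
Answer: -7735202359/3108133145 ≈ -2.4887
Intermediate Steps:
G = -187 (G = -7 - 180 = -187)
P(E) = 2 + E
U(Z) = 1/(7 + Z) (U(Z) = 1/(Z + (2 + 5)) = 1/(Z + 7) = 1/(7 + Z))
Q = -216563/86783 (Q = 433126*(-1/173566) = -216563/86783 ≈ -2.4955)
Q + 1/(U(-249) + c(G, -32)) = -216563/86783 + 1/(1/(7 - 249) + 148) = -216563/86783 + 1/(1/(-242) + 148) = -216563/86783 + 1/(-1/242 + 148) = -216563/86783 + 1/(35815/242) = -216563/86783 + 242/35815 = -7735202359/3108133145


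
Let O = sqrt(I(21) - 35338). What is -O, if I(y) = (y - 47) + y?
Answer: -3*I*sqrt(3927) ≈ -188.0*I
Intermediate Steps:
I(y) = -47 + 2*y (I(y) = (-47 + y) + y = -47 + 2*y)
O = 3*I*sqrt(3927) (O = sqrt((-47 + 2*21) - 35338) = sqrt((-47 + 42) - 35338) = sqrt(-5 - 35338) = sqrt(-35343) = 3*I*sqrt(3927) ≈ 188.0*I)
-O = -3*I*sqrt(3927)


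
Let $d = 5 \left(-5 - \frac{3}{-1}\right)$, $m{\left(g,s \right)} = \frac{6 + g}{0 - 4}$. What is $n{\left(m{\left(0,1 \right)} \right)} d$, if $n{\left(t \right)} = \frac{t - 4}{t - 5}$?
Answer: $- \frac{110}{13} \approx -8.4615$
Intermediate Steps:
$m{\left(g,s \right)} = - \frac{3}{2} - \frac{g}{4}$ ($m{\left(g,s \right)} = \frac{6 + g}{-4} = \left(6 + g\right) \left(- \frac{1}{4}\right) = - \frac{3}{2} - \frac{g}{4}$)
$n{\left(t \right)} = \frac{-4 + t}{-5 + t}$
$d = -10$ ($d = 5 \left(-5 - -3\right) = 5 \left(-5 + 3\right) = 5 \left(-2\right) = -10$)
$n{\left(m{\left(0,1 \right)} \right)} d = \frac{-4 - \frac{3}{2}}{-5 - \frac{3}{2}} \left(-10\right) = \frac{1}{- \frac{13}{2}} \left(- \frac{11}{2}\right) \left(-10\right) = \left(- \frac{2}{13}\right) \left(- \frac{11}{2}\right) \left(-10\right) = \frac{11}{13} \left(-10\right) = - \frac{110}{13}$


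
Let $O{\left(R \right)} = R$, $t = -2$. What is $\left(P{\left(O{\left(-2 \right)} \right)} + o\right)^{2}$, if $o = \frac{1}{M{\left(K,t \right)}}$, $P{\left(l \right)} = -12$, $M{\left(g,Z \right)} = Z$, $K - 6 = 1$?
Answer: $\frac{625}{4} \approx 156.25$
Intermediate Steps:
$K = 7$ ($K = 6 + 1 = 7$)
$o = - \frac{1}{2}$ ($o = \frac{1}{-2} = - \frac{1}{2} \approx -0.5$)
$\left(P{\left(O{\left(-2 \right)} \right)} + o\right)^{2} = \left(-12 - \frac{1}{2}\right)^{2} = \left(- \frac{25}{2}\right)^{2} = \frac{625}{4}$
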